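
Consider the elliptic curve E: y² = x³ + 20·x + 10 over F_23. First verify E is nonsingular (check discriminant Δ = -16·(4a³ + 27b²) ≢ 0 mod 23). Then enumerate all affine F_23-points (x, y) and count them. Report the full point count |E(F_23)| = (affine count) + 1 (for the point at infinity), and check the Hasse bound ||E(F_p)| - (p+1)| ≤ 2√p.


Affine points = {(1, 10), (1, 13), (2, 9), (2, 14), (4, 4), (4, 19), (6, 1), (6, 22), (12, 0), (13, 11), (13, 12), (19, 2), (19, 21), (21, 10), (21, 13), (22, 9), (22, 14)}; affine count = 17; |E(F_23)| = 18.

Discriminant check: Δ ∝ 4a³ + 27b² = 4·20³ + 27·10² = 4·8000 + 27·100 ≡ 16 (mod 23). Nonzero ⇒ E is nonsingular.
For each x ∈ F_23, compute rhs = x³ + 20·x + 10 mod 23, then count y ∈ F_23 with y² ≡ rhs.
  x = 0: rhs = 10, matching y values: none (0 points).
  x = 1: rhs = 8, matching y values: 10, 13 (2 points).
  x = 2: rhs = 12, matching y values: 9, 14 (2 points).
  x = 3: rhs = 5, matching y values: none (0 points).
  x = 4: rhs = 16, matching y values: 4, 19 (2 points).
  x = 5: rhs = 5, matching y values: none (0 points).
  x = 6: rhs = 1, matching y values: 1, 22 (2 points).
  x = 7: rhs = 10, matching y values: none (0 points).
  x = 8: rhs = 15, matching y values: none (0 points).
  x = 9: rhs = 22, matching y values: none (0 points).
  x = 10: rhs = 14, matching y values: none (0 points).
  x = 11: rhs = 20, matching y values: none (0 points).
  x = 12: rhs = 0, matching y values: 0 (1 points).
  x = 13: rhs = 6, matching y values: 11, 12 (2 points).
  x = 14: rhs = 21, matching y values: none (0 points).
  x = 15: rhs = 5, matching y values: none (0 points).
  x = 16: rhs = 10, matching y values: none (0 points).
  x = 17: rhs = 19, matching y values: none (0 points).
  x = 18: rhs = 15, matching y values: none (0 points).
  x = 19: rhs = 4, matching y values: 2, 21 (2 points).
  x = 20: rhs = 15, matching y values: none (0 points).
  x = 21: rhs = 8, matching y values: 10, 13 (2 points).
  x = 22: rhs = 12, matching y values: 9, 14 (2 points).
Total affine count: 17.
Full point count |E(F_23)| = 17 + 1 = 18.
Hasse bound: |18 − (23+1)| = |-6| = 6 ≤ 2√23 ≈ 9.5917 ✓.


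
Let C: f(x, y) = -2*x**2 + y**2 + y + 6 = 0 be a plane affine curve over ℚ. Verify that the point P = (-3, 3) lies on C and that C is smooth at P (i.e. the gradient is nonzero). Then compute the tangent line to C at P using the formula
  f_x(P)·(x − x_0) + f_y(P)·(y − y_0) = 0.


Tangent line at P: 12*x + 7*y + 15 = 0.

Step 1: f(-3, 3) = 0, so P lies on C.
Step 2: partial derivatives
  f_x(x, y) = -4*x, f_y(x, y) = 2*y + 1.
  f_x(P) = 12, f_y(P) = 7 (gradient nonzero, so P is smooth).
Step 3: tangent line at P: 12·(x − -3) + 7·(y − 3) = 0.
Expanding: 12*x + 7*y + 15 = 0.


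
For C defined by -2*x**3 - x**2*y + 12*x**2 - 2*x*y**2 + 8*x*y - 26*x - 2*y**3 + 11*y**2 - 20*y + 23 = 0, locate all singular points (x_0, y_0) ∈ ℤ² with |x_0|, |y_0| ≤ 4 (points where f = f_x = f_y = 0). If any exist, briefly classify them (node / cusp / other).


Singular points: {(2, 1)}; classification: node.

Compute partial derivatives:
  f_x = -6*x**2 - 2*x*y + 24*x - 2*y**2 + 8*y - 26.
  f_y = -x**2 - 4*x*y + 8*x - 6*y**2 + 22*y - 20.
Scan x_0 ∈ {−4, ..., 4}. For each x_0, f_y(x_0, y) is a polynomial in y; find its integer roots y ∈ {−4, ..., 4}, then test f_x and f at those candidates.
  x = -4: f_y(-4, y) = -6*y**2 + 38*y - 68; no integer root y with |y| ≤ 4.
  x = -3: f_y(-3, y) = -6*y**2 + 34*y - 53; no integer root y with |y| ≤ 4.
  x = -2: f_y(-2, y) = -6*y**2 + 30*y - 40; no integer root y with |y| ≤ 4.
  x = -1: f_y(-1, y) = -6*y**2 + 26*y - 29; no integer root y with |y| ≤ 4.
  x = 0: f_y(0, y) = -6*y**2 + 22*y - 20; vanishes at y ∈ {2}. (0, 2): f_x = -18 ≠ 0.
  x = 1: f_y(1, y) = -6*y**2 + 18*y - 13; no integer root y with |y| ≤ 4.
  x = 2: f_y(2, y) = -6*y**2 + 14*y - 8; vanishes at y ∈ {1}. (2, 1): f_x = 0, f = 0 — SINGULAR.
  x = 3: f_y(3, y) = -6*y**2 + 10*y - 5; no integer root y with |y| ≤ 4.
  x = 4: f_y(4, y) = -6*y**2 + 6*y - 4; no integer root y with |y| ≤ 4.
Only singular point on the grid: (2, 1).
Classify: substitute x = 2 + u, y = 1 + v and expand: f = -2*u**3 - u**2*v - u**2 - 2*u*v**2 - 2*v**3 + v**2.
No constant or linear terms (consistent with a singular point). Quadratic part: -u**2 + v**2. Cubic part: -2*u**3 - u**2*v - 2*u*v**2 - 2*v**3.
The quadratic part v**2 - u**2 = (v − u)(v + u) splits into two distinct linear factors, so there are two distinct tangent lines y − 1 = ±(x − 2) — this is a node (ordinary double point).
Classification: node.


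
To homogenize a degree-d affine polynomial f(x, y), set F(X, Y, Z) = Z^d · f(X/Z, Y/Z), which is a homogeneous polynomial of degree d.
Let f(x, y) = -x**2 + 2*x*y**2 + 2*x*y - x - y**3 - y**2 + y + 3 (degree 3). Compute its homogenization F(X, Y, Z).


F(X, Y, Z) = -X**2*Z + 2*X*Y**2 + 2*X*Y*Z - X*Z**2 - Y**3 - Y**2*Z + Y*Z**2 + 3*Z**3

deg(f) = 3.
Substitute x = X/Z, y = Y/Z into f, then multiply by Z^3.
  monomial -1·x^2·y^0 ↦ -1·X^2·Y^0·Z^1.
  monomial 2·x^1·y^2 ↦ 2·X^1·Y^2·Z^0.
  monomial 2·x^1·y^1 ↦ 2·X^1·Y^1·Z^1.
  monomial -1·x^1·y^0 ↦ -1·X^1·Y^0·Z^2.
  monomial -1·x^0·y^3 ↦ -1·X^0·Y^3·Z^0.
  monomial -1·x^0·y^2 ↦ -1·X^0·Y^2·Z^1.
  monomial 1·x^0·y^1 ↦ 1·X^0·Y^1·Z^2.
  monomial 3·x^0·y^0 ↦ 3·X^0·Y^0·Z^3.
Collecting: F(X, Y, Z) = -X**2*Z + 2*X*Y**2 + 2*X*Y*Z - X*Z**2 - Y**3 - Y**2*Z + Y*Z**2 + 3*Z**3.


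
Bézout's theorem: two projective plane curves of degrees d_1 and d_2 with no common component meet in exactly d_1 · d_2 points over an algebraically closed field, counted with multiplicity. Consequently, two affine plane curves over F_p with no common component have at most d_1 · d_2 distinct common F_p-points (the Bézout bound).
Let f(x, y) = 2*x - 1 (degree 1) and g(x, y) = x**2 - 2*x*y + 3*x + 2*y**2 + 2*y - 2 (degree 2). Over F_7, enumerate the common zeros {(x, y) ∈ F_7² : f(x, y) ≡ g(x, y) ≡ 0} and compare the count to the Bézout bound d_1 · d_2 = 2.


Common zeros: ∅; count = 0; Bézout bound = 2.

deg(f) = 1, deg(g) = 2, so Bézout bound = 2.
Scan x ∈ F_7. For each x, list the y ∈ F_7 with f(x, y) ≡ 0 and those with g(x, y) ≡ 0 (mod 7); the common zeros in that column are the intersection.
  x = 0: f ≡ 0 at y ∈ ∅; g ≡ 0 at y ∈ ∅; common: ∅.
  x = 1: f ≡ 0 at y ∈ ∅; g ≡ 0 at y ∈ ∅; common: ∅.
  x = 2: f ≡ 0 at y ∈ ∅; g ≡ 0 at y ∈ ∅; common: ∅.
  x = 3: f ≡ 0 at y ∈ ∅; g ≡ 0 at y ∈ {1}; common: ∅.
  x = 4: f ≡ 0 at y ∈ {0, 1, 2, 3, 4, 5, 6}; g ≡ 0 at y ∈ ∅; common: ∅.
  x = 5: f ≡ 0 at y ∈ ∅; g ≡ 0 at y ∈ ∅; common: ∅.
  x = 6: f ≡ 0 at y ∈ ∅; g ≡ 0 at y ∈ ∅; common: ∅.
Collecting: common zeros = ∅, so the count is 0.
Comparison with the Bézout bound: 0 ≤ 2 = deg(f)·deg(g), as expected for curves with no common component (the affine F_7-count falls short of the bound because intersections may lie at infinity, over extension fields, or carry multiplicity).


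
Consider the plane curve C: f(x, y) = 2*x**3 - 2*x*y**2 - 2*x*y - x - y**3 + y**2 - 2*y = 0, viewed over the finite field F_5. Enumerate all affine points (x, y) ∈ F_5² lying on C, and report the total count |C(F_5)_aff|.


Affine F_5-points: {(0, 0), (1, 1), (1, 4), (3, 3), (3, 4)}; count = 5.

For each of the 25 pairs (x, y) ∈ F_5², evaluate f(x, y) mod 5. Record the zeros.
  x = 0: [0↦0, 1↦3, 2↦2, 3↦1, 4↦4]  zeros at y ∈ {0}
  x = 1: [0↦1, 1↦0, 2↦1, 3↦3, 4↦0]  zeros at y ∈ {1, 4}
  x = 2: [0↦4, 1↦4, 2↦2, 3↦2, 4↦3]  zeros at y ∈ ∅
  x = 3: [0↦1, 1↦2, 2↦2, 3↦0, 4↦0]  zeros at y ∈ {3, 4}
  x = 4: [0↦4, 1↦1, 2↦3, 3↦4, 4↦3]  zeros at y ∈ ∅
Collecting zeros: affine points = {(0, 0), (1, 1), (1, 4), (3, 3), (3, 4)}.
Total count |C(F_5)_aff| = 5.


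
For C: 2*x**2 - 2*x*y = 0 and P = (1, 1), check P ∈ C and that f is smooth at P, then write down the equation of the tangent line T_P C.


Tangent line at P: 2*x - 2*y = 0.

Step 1: f(1, 1) = 0, so P lies on C.
Step 2: partial derivatives
  f_x(x, y) = 4*x - 2*y, f_y(x, y) = -2*x.
  f_x(P) = 2, f_y(P) = -2 (gradient nonzero, so P is smooth).
Step 3: tangent line at P: 2·(x − 1) + -2·(y − 1) = 0.
Expanding: 2*x - 2*y = 0.


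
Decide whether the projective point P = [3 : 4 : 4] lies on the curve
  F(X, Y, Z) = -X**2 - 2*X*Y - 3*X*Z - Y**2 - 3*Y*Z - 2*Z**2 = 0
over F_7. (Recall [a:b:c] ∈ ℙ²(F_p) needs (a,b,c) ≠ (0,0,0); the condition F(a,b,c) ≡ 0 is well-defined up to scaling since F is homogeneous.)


F(3,4,4) ≡ 3 (mod 7); P is NOT on the curve.

Evaluate F(3, 4, 4) term-by-term (mod 7).
  -X**2 ↦ -1·9·1·1 = -9
  -2*X*Y ↦ -2·3·4·1 = -24
  -3*X*Z ↦ -3·3·1·4 = -36
  -Y**2 ↦ -1·1·16·1 = -16
  -3*Y*Z ↦ -3·1·4·4 = -48
  -2*Z**2 ↦ -2·1·1·16 = -32
Sum: F(3, 4, 4) = (-9) + (-24) + (-36) + (-16) + (-48) + (-32) = -165.
Reducing mod 7: -165 ≡ 3 (mod 7).
Since F(a, b, c) ≡ 3 ≠ 0 (mod 7), P does NOT lie on the curve.


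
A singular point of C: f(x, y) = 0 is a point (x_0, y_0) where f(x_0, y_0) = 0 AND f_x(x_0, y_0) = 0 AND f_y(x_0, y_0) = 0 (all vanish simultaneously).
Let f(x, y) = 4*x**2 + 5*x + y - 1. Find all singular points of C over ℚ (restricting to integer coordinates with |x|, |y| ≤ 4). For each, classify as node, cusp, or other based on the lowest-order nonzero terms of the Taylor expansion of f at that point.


No singular points in the scanned grid; C is smooth there.

Compute partial derivatives:
  f_x = 8*x + 5.
  f_y = 1.
f_y = 1 is a nonzero constant, so f_y never vanishes: no point (x, y) can satisfy f = f_x = f_y = 0. In particular no (x, y) ∈ {−4, ..., 4}² is singular; the curve is smooth.


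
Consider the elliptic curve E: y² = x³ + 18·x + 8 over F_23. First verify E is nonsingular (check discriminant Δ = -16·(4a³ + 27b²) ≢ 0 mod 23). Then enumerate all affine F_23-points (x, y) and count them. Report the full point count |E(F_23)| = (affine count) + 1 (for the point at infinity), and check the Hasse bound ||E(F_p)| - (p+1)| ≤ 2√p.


Affine points = {(0, 10), (0, 13), (1, 2), (1, 21), (2, 11), (2, 12), (4, 11), (4, 12), (5, 4), (5, 19), (9, 5), (9, 18), (13, 1), (13, 22), (17, 11), (17, 12), (18, 0), (22, 9), (22, 14)}; affine count = 19; |E(F_23)| = 20.

Discriminant check: Δ ∝ 4a³ + 27b² = 4·18³ + 27·8² = 4·5832 + 27·64 ≡ 9 (mod 23). Nonzero ⇒ E is nonsingular.
For each x ∈ F_23, compute rhs = x³ + 18·x + 8 mod 23, then count y ∈ F_23 with y² ≡ rhs.
  x = 0: rhs = 8, matching y values: 10, 13 (2 points).
  x = 1: rhs = 4, matching y values: 2, 21 (2 points).
  x = 2: rhs = 6, matching y values: 11, 12 (2 points).
  x = 3: rhs = 20, matching y values: none (0 points).
  x = 4: rhs = 6, matching y values: 11, 12 (2 points).
  x = 5: rhs = 16, matching y values: 4, 19 (2 points).
  x = 6: rhs = 10, matching y values: none (0 points).
  x = 7: rhs = 17, matching y values: none (0 points).
  x = 8: rhs = 20, matching y values: none (0 points).
  x = 9: rhs = 2, matching y values: 5, 18 (2 points).
  x = 10: rhs = 15, matching y values: none (0 points).
  x = 11: rhs = 19, matching y values: none (0 points).
  x = 12: rhs = 20, matching y values: none (0 points).
  x = 13: rhs = 1, matching y values: 1, 22 (2 points).
  x = 14: rhs = 14, matching y values: none (0 points).
  x = 15: rhs = 19, matching y values: none (0 points).
  x = 16: rhs = 22, matching y values: none (0 points).
  x = 17: rhs = 6, matching y values: 11, 12 (2 points).
  x = 18: rhs = 0, matching y values: 0 (1 points).
  x = 19: rhs = 10, matching y values: none (0 points).
  x = 20: rhs = 19, matching y values: none (0 points).
  x = 21: rhs = 10, matching y values: none (0 points).
  x = 22: rhs = 12, matching y values: 9, 14 (2 points).
Total affine count: 19.
Full point count |E(F_23)| = 19 + 1 = 20.
Hasse bound: |20 − (23+1)| = |-4| = 4 ≤ 2√23 ≈ 9.5917 ✓.


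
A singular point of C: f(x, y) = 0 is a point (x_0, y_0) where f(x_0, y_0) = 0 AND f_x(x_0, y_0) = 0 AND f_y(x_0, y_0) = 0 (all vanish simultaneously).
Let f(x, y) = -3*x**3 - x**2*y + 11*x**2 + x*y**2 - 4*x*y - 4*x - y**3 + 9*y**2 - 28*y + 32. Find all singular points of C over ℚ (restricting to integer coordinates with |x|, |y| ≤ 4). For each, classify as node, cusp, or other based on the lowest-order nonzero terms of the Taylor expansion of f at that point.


Singular points: {(1, 3)}; classification: node.

Compute partial derivatives:
  f_x = -9*x**2 - 2*x*y + 22*x + y**2 - 4*y - 4.
  f_y = -x**2 + 2*x*y - 4*x - 3*y**2 + 18*y - 28.
Scan x_0 ∈ {−4, ..., 4}. For each x_0, f_y(x_0, y) is a polynomial in y; find its integer roots y ∈ {−4, ..., 4}, then test f_x and f at those candidates.
  x = -4: f_y(-4, y) = -3*y**2 + 10*y - 28; no integer root y with |y| ≤ 4.
  x = -3: f_y(-3, y) = -3*y**2 + 12*y - 25; no integer root y with |y| ≤ 4.
  x = -2: f_y(-2, y) = -3*y**2 + 14*y - 24; no integer root y with |y| ≤ 4.
  x = -1: f_y(-1, y) = -3*y**2 + 16*y - 25; no integer root y with |y| ≤ 4.
  x = 0: f_y(0, y) = -3*y**2 + 18*y - 28; no integer root y with |y| ≤ 4.
  x = 1: f_y(1, y) = -3*y**2 + 20*y - 33; vanishes at y ∈ {3}. (1, 3): f_x = 0, f = 0 — SINGULAR.
  x = 2: f_y(2, y) = -3*y**2 + 22*y - 40; vanishes at y ∈ {4}. (2, 4): f_x = -12 ≠ 0.
  x = 3: f_y(3, y) = -3*y**2 + 24*y - 49; no integer root y with |y| ≤ 4.
  x = 4: f_y(4, y) = -3*y**2 + 26*y - 60; no integer root y with |y| ≤ 4.
Only singular point on the grid: (1, 3).
Classify: substitute x = 1 + u, y = 3 + v and expand: f = -3*u**3 - u**2*v - u**2 + u*v**2 - v**3 + v**2.
No constant or linear terms (consistent with a singular point). Quadratic part: -u**2 + v**2. Cubic part: -3*u**3 - u**2*v + u*v**2 - v**3.
The quadratic part v**2 - u**2 = (v − u)(v + u) splits into two distinct linear factors, so there are two distinct tangent lines y − 3 = ±(x − 1) — this is a node (ordinary double point).
Classification: node.


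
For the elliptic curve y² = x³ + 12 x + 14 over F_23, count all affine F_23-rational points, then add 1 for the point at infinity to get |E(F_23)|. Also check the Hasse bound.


Affine points = {(1, 2), (1, 21), (2, 0), (3, 10), (3, 13), (6, 7), (6, 16), (7, 2), (7, 21), (8, 1), (8, 22), (9, 0), (12, 0), (15, 2), (15, 21), (16, 1), (16, 22), (17, 5), (17, 18), (18, 6), (18, 17), (22, 1), (22, 22)}; affine count = 23; |E(F_23)| = 24.

Discriminant check: Δ ∝ 4a³ + 27b² = 4·12³ + 27·14² = 4·1728 + 27·196 ≡ 14 (mod 23). Nonzero ⇒ E is nonsingular.
For each x ∈ F_23, compute rhs = x³ + 12·x + 14 mod 23, then count y ∈ F_23 with y² ≡ rhs.
  x = 0: rhs = 14, matching y values: none (0 points).
  x = 1: rhs = 4, matching y values: 2, 21 (2 points).
  x = 2: rhs = 0, matching y values: 0 (1 points).
  x = 3: rhs = 8, matching y values: 10, 13 (2 points).
  x = 4: rhs = 11, matching y values: none (0 points).
  x = 5: rhs = 15, matching y values: none (0 points).
  x = 6: rhs = 3, matching y values: 7, 16 (2 points).
  x = 7: rhs = 4, matching y values: 2, 21 (2 points).
  x = 8: rhs = 1, matching y values: 1, 22 (2 points).
  x = 9: rhs = 0, matching y values: 0 (1 points).
  x = 10: rhs = 7, matching y values: none (0 points).
  x = 11: rhs = 5, matching y values: none (0 points).
  x = 12: rhs = 0, matching y values: 0 (1 points).
  x = 13: rhs = 21, matching y values: none (0 points).
  x = 14: rhs = 5, matching y values: none (0 points).
  x = 15: rhs = 4, matching y values: 2, 21 (2 points).
  x = 16: rhs = 1, matching y values: 1, 22 (2 points).
  x = 17: rhs = 2, matching y values: 5, 18 (2 points).
  x = 18: rhs = 13, matching y values: 6, 17 (2 points).
  x = 19: rhs = 17, matching y values: none (0 points).
  x = 20: rhs = 20, matching y values: none (0 points).
  x = 21: rhs = 5, matching y values: none (0 points).
  x = 22: rhs = 1, matching y values: 1, 22 (2 points).
Total affine count: 23.
Full point count |E(F_23)| = 23 + 1 = 24.
Hasse bound: |24 − (23+1)| = |0| = 0 ≤ 2√23 ≈ 9.5917 ✓.


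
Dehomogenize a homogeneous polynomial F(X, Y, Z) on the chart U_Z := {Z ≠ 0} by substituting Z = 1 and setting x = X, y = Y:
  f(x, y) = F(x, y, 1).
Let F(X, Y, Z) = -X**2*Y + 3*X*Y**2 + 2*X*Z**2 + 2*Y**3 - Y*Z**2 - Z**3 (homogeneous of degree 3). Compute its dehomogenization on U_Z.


f(x, y) = -x**2*y + 3*x*y**2 + 2*x + 2*y**3 - y - 1

On U_Z we set Z = 1. Each monomial c·X^i·Y^j·Z^k in F becomes c·x^i·y^j·1^k = c·x^i·y^j.
Substituting Z = 1: F(X, Y, 1) = -x**2*y + 3*x*y**2 + 2*x + 2*y**3 - y - 1.
Note: deg(f) ≤ deg(F) = 3; strict inequality happens when F is divisible by Z (lost terms).


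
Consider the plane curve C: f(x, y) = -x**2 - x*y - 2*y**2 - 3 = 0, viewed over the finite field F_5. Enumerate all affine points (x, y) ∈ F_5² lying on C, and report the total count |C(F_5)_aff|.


Affine F_5-points: {(0, 1), (0, 4), (1, 3), (1, 4), (4, 1), (4, 2)}; count = 6.

For each of the 25 pairs (x, y) ∈ F_5², evaluate f(x, y) mod 5. Record the zeros.
  x = 0: [0↦2, 1↦0, 2↦4, 3↦4, 4↦0]  zeros at y ∈ {1, 4}
  x = 1: [0↦1, 1↦3, 2↦1, 3↦0, 4↦0]  zeros at y ∈ {3, 4}
  x = 2: [0↦3, 1↦4, 2↦1, 3↦4, 4↦3]  zeros at y ∈ ∅
  x = 3: [0↦3, 1↦3, 2↦4, 3↦1, 4↦4]  zeros at y ∈ ∅
  x = 4: [0↦1, 1↦0, 2↦0, 3↦1, 4↦3]  zeros at y ∈ {1, 2}
Collecting zeros: affine points = {(0, 1), (0, 4), (1, 3), (1, 4), (4, 1), (4, 2)}.
Total count |C(F_5)_aff| = 6.


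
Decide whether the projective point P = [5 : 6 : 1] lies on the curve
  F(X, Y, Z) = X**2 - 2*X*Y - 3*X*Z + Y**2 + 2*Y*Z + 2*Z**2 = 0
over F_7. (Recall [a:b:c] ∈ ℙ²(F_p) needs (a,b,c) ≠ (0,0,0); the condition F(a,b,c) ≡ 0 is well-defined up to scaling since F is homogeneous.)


F(5,6,1) ≡ 0 (mod 7); P is on the curve.

Evaluate F(5, 6, 1) term-by-term (mod 7).
  X**2 ↦ 1·25·1·1 = 25
  -2*X*Y ↦ -2·5·6·1 = -60
  -3*X*Z ↦ -3·5·1·1 = -15
  Y**2 ↦ 1·1·36·1 = 36
  2*Y*Z ↦ 2·1·6·1 = 12
  2*Z**2 ↦ 2·1·1·1 = 2
Sum: F(5, 6, 1) = (25) + (-60) + (-15) + (36) + (12) + (2) = 0.
Reducing mod 7: 0 ≡ 0 (mod 7).
Since F(a, b, c) ≡ 0 (mod 7), P lies on the curve.


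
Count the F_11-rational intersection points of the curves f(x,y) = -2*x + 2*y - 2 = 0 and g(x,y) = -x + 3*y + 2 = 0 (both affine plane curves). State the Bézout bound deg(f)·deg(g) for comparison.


Common zeros: {(3, 4)}; count = 1; Bézout bound = 1.

deg(f) = 1, deg(g) = 1, so Bézout bound = 1.
Scan x ∈ F_11. For each x, list the y ∈ F_11 with f(x, y) ≡ 0 and those with g(x, y) ≡ 0 (mod 11); the common zeros in that column are the intersection.
  x = 0: f ≡ 0 at y ∈ {1}; g ≡ 0 at y ∈ {3}; common: ∅.
  x = 1: f ≡ 0 at y ∈ {2}; g ≡ 0 at y ∈ {7}; common: ∅.
  x = 2: f ≡ 0 at y ∈ {3}; g ≡ 0 at y ∈ {0}; common: ∅.
  x = 3: f ≡ 0 at y ∈ {4}; g ≡ 0 at y ∈ {4}; common: {4}.
  x = 4: f ≡ 0 at y ∈ {5}; g ≡ 0 at y ∈ {8}; common: ∅.
  x = 5: f ≡ 0 at y ∈ {6}; g ≡ 0 at y ∈ {1}; common: ∅.
  x = 6: f ≡ 0 at y ∈ {7}; g ≡ 0 at y ∈ {5}; common: ∅.
  x = 7: f ≡ 0 at y ∈ {8}; g ≡ 0 at y ∈ {9}; common: ∅.
  x = 8: f ≡ 0 at y ∈ {9}; g ≡ 0 at y ∈ {2}; common: ∅.
  x = 9: f ≡ 0 at y ∈ {10}; g ≡ 0 at y ∈ {6}; common: ∅.
  x = 10: f ≡ 0 at y ∈ {0}; g ≡ 0 at y ∈ {10}; common: ∅.
Collecting: common zeros = {(3, 4)}, so the count is 1.
Comparison with the Bézout bound: 1 ≤ 1 = deg(f)·deg(g), as expected for curves with no common component (the bound is attained).


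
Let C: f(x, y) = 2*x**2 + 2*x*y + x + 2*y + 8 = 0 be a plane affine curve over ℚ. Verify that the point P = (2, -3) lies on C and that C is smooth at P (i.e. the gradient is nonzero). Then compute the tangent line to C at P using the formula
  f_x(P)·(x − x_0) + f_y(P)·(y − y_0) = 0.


Tangent line at P: 3*x + 6*y + 12 = 0.

Step 1: f(2, -3) = 0, so P lies on C.
Step 2: partial derivatives
  f_x(x, y) = 4*x + 2*y + 1, f_y(x, y) = 2*x + 2.
  f_x(P) = 3, f_y(P) = 6 (gradient nonzero, so P is smooth).
Step 3: tangent line at P: 3·(x − 2) + 6·(y − -3) = 0.
Expanding: 3*x + 6*y + 12 = 0.


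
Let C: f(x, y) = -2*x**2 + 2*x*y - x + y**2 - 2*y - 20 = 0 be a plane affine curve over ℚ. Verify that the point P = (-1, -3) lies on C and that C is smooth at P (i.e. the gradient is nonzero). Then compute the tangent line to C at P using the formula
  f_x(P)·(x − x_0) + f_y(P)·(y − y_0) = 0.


Tangent line at P: -3*x - 10*y - 33 = 0.

Step 1: f(-1, -3) = 0, so P lies on C.
Step 2: partial derivatives
  f_x(x, y) = -4*x + 2*y - 1, f_y(x, y) = 2*x + 2*y - 2.
  f_x(P) = -3, f_y(P) = -10 (gradient nonzero, so P is smooth).
Step 3: tangent line at P: -3·(x − -1) + -10·(y − -3) = 0.
Expanding: -3*x - 10*y - 33 = 0.


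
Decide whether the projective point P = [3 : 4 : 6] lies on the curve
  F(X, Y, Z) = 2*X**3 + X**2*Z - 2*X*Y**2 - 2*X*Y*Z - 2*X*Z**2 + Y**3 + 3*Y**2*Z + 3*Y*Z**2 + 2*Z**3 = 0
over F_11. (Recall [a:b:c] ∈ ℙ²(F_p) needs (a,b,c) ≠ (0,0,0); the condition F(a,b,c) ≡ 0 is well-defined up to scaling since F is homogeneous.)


F(3,4,6) ≡ 10 (mod 11); P is NOT on the curve.

Evaluate F(3, 4, 6) term-by-term (mod 11).
  2*X**3 ↦ 2·27·1·1 = 54
  X**2*Z ↦ 1·9·1·6 = 54
  -2*X*Y**2 ↦ -2·3·16·1 = -96
  -2*X*Y*Z ↦ -2·3·4·6 = -144
  -2*X*Z**2 ↦ -2·3·1·36 = -216
  Y**3 ↦ 1·1·64·1 = 64
  3*Y**2*Z ↦ 3·1·16·6 = 288
  3*Y*Z**2 ↦ 3·1·4·36 = 432
  2*Z**3 ↦ 2·1·1·216 = 432
Sum: F(3, 4, 6) = (54) + (54) + (-96) + (-144) + (-216) + (64) + (288) + (432) + (432) = 868.
Reducing mod 11: 868 ≡ 10 (mod 11).
Since F(a, b, c) ≡ 10 ≠ 0 (mod 11), P does NOT lie on the curve.


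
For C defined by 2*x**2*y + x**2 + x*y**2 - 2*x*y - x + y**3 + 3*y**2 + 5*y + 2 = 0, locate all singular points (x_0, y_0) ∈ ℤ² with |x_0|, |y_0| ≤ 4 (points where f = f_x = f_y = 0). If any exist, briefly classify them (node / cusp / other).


Singular points: {(1, -1)}; classification: node.

Compute partial derivatives:
  f_x = 4*x*y + 2*x + y**2 - 2*y - 1.
  f_y = 2*x**2 + 2*x*y - 2*x + 3*y**2 + 6*y + 5.
Scan x_0 ∈ {−4, ..., 4}. For each x_0, f_y(x_0, y) is a polynomial in y; find its integer roots y ∈ {−4, ..., 4}, then test f_x and f at those candidates.
  x = -4: f_y(-4, y) = 3*y**2 - 2*y + 45; no integer root y with |y| ≤ 4.
  x = -3: f_y(-3, y) = 3*y**2 + 29; no integer root y with |y| ≤ 4.
  x = -2: f_y(-2, y) = 3*y**2 + 2*y + 17; no integer root y with |y| ≤ 4.
  x = -1: f_y(-1, y) = 3*y**2 + 4*y + 9; no integer root y with |y| ≤ 4.
  x = 0: f_y(0, y) = 3*y**2 + 6*y + 5; no integer root y with |y| ≤ 4.
  x = 1: f_y(1, y) = 3*y**2 + 8*y + 5; vanishes at y ∈ {-1}. (1, -1): f_x = 0, f = 0 — SINGULAR.
  x = 2: f_y(2, y) = 3*y**2 + 10*y + 9; no integer root y with |y| ≤ 4.
  x = 3: f_y(3, y) = 3*y**2 + 12*y + 17; no integer root y with |y| ≤ 4.
  x = 4: f_y(4, y) = 3*y**2 + 14*y + 29; no integer root y with |y| ≤ 4.
Only singular point on the grid: (1, -1).
Classify: substitute x = 1 + u, y = -1 + v and expand: f = 2*u**2*v - u**2 + u*v**2 + v**3 + v**2.
No constant or linear terms (consistent with a singular point). Quadratic part: -u**2 + v**2. Cubic part: 2*u**2*v + u*v**2 + v**3.
The quadratic part v**2 - u**2 = (v − u)(v + u) splits into two distinct linear factors, so there are two distinct tangent lines y − -1 = ±(x − 1) — this is a node (ordinary double point).
Classification: node.


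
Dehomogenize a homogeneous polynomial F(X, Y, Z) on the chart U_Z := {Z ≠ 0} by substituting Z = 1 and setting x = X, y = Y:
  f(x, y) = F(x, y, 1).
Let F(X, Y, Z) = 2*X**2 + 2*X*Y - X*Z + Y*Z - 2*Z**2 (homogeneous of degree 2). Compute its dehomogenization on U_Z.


f(x, y) = 2*x**2 + 2*x*y - x + y - 2

On U_Z we set Z = 1. Each monomial c·X^i·Y^j·Z^k in F becomes c·x^i·y^j·1^k = c·x^i·y^j.
Substituting Z = 1: F(X, Y, 1) = 2*x**2 + 2*x*y - x + y - 2.
Note: deg(f) ≤ deg(F) = 2; strict inequality happens when F is divisible by Z (lost terms).


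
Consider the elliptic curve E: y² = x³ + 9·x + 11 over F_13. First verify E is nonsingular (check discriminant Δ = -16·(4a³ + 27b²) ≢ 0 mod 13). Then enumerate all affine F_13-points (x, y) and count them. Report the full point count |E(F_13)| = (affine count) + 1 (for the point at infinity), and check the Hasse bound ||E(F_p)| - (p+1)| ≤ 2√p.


Affine points = {(3, 0), (5, 5), (5, 8), (7, 1), (7, 12), (8, 6), (8, 7), (10, 3), (10, 10), (12, 1), (12, 12)}; affine count = 11; |E(F_13)| = 12.

Discriminant check: Δ ∝ 4a³ + 27b² = 4·9³ + 27·11² = 4·729 + 27·121 ≡ 8 (mod 13). Nonzero ⇒ E is nonsingular.
For each x ∈ F_13, compute rhs = x³ + 9·x + 11 mod 13, then count y ∈ F_13 with y² ≡ rhs.
  x = 0: rhs = 11, matching y values: none (0 points).
  x = 1: rhs = 8, matching y values: none (0 points).
  x = 2: rhs = 11, matching y values: none (0 points).
  x = 3: rhs = 0, matching y values: 0 (1 points).
  x = 4: rhs = 7, matching y values: none (0 points).
  x = 5: rhs = 12, matching y values: 5, 8 (2 points).
  x = 6: rhs = 8, matching y values: none (0 points).
  x = 7: rhs = 1, matching y values: 1, 12 (2 points).
  x = 8: rhs = 10, matching y values: 6, 7 (2 points).
  x = 9: rhs = 2, matching y values: none (0 points).
  x = 10: rhs = 9, matching y values: 3, 10 (2 points).
  x = 11: rhs = 11, matching y values: none (0 points).
  x = 12: rhs = 1, matching y values: 1, 12 (2 points).
Total affine count: 11.
Full point count |E(F_13)| = 11 + 1 = 12.
Hasse bound: |12 − (13+1)| = |-2| = 2 ≤ 2√13 ≈ 7.2111 ✓.


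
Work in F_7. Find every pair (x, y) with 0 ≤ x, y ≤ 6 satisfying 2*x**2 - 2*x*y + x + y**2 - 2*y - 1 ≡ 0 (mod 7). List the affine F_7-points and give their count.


Affine F_7-points: {(0, 4), (0, 5), (1, 5), (1, 6), (2, 3), (4, 0), (4, 3), (6, 0)}; count = 8.

For each of the 49 pairs (x, y) ∈ F_7², evaluate f(x, y) mod 7. Record the zeros.
  x = 0: [0↦6, 1↦5, 2↦6, 3↦2, 4↦0, 5↦0, 6↦2]  zeros at y ∈ {4, 5}
  x = 1: [0↦2, 1↦6, 2↦5, 3↦6, 4↦2, 5↦0, 6↦0]  zeros at y ∈ {5, 6}
  x = 2: [0↦2, 1↦4, 2↦1, 3↦0, 4↦1, 5↦4, 6↦2]  zeros at y ∈ {3}
  x = 3: [0↦6, 1↦6, 2↦1, 3↦5, 4↦4, 5↦5, 6↦1]  zeros at y ∈ ∅
  x = 4: [0↦0, 1↦5, 2↦5, 3↦0, 4↦4, 5↦3, 6↦4]  zeros at y ∈ {0, 3}
  x = 5: [0↦5, 1↦1, 2↦6, 3↦6, 4↦1, 5↦5, 6↦4]  zeros at y ∈ ∅
  x = 6: [0↦0, 1↦1, 2↦4, 3↦2, 4↦2, 5↦4, 6↦1]  zeros at y ∈ {0}
Collecting zeros: affine points = {(0, 4), (0, 5), (1, 5), (1, 6), (2, 3), (4, 0), (4, 3), (6, 0)}.
Total count |C(F_7)_aff| = 8.


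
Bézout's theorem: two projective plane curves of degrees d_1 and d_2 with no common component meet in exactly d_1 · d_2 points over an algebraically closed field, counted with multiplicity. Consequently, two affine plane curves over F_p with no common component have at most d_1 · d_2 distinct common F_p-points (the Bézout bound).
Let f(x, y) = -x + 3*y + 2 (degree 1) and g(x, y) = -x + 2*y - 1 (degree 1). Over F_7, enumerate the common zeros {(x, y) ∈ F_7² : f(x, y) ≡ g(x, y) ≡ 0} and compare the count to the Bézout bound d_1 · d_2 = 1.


Common zeros: {(0, 4)}; count = 1; Bézout bound = 1.

deg(f) = 1, deg(g) = 1, so Bézout bound = 1.
Scan x ∈ F_7. For each x, list the y ∈ F_7 with f(x, y) ≡ 0 and those with g(x, y) ≡ 0 (mod 7); the common zeros in that column are the intersection.
  x = 0: f ≡ 0 at y ∈ {4}; g ≡ 0 at y ∈ {4}; common: {4}.
  x = 1: f ≡ 0 at y ∈ {2}; g ≡ 0 at y ∈ {1}; common: ∅.
  x = 2: f ≡ 0 at y ∈ {0}; g ≡ 0 at y ∈ {5}; common: ∅.
  x = 3: f ≡ 0 at y ∈ {5}; g ≡ 0 at y ∈ {2}; common: ∅.
  x = 4: f ≡ 0 at y ∈ {3}; g ≡ 0 at y ∈ {6}; common: ∅.
  x = 5: f ≡ 0 at y ∈ {1}; g ≡ 0 at y ∈ {3}; common: ∅.
  x = 6: f ≡ 0 at y ∈ {6}; g ≡ 0 at y ∈ {0}; common: ∅.
Collecting: common zeros = {(0, 4)}, so the count is 1.
Comparison with the Bézout bound: 1 ≤ 1 = deg(f)·deg(g), as expected for curves with no common component (the bound is attained).


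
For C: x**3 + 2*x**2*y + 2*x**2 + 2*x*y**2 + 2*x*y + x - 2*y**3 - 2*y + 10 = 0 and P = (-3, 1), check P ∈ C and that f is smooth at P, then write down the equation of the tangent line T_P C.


Tangent line at P: 8*x - 8*y + 32 = 0.

Step 1: f(-3, 1) = 0, so P lies on C.
Step 2: partial derivatives
  f_x(x, y) = 3*x**2 + 4*x*y + 4*x + 2*y**2 + 2*y + 1, f_y(x, y) = 2*x**2 + 4*x*y + 2*x - 6*y**2 - 2.
  f_x(P) = 8, f_y(P) = -8 (gradient nonzero, so P is smooth).
Step 3: tangent line at P: 8·(x − -3) + -8·(y − 1) = 0.
Expanding: 8*x - 8*y + 32 = 0.


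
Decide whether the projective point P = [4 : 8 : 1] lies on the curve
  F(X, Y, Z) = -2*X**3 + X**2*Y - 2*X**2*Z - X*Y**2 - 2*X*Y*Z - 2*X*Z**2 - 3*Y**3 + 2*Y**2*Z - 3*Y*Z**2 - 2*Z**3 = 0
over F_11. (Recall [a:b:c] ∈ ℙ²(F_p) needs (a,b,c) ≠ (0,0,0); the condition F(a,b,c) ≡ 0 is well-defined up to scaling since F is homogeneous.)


F(4,8,1) ≡ 10 (mod 11); P is NOT on the curve.

Evaluate F(4, 8, 1) term-by-term (mod 11).
  -2*X**3 ↦ -2·64·1·1 = -128
  X**2*Y ↦ 1·16·8·1 = 128
  -2*X**2*Z ↦ -2·16·1·1 = -32
  -X*Y**2 ↦ -1·4·64·1 = -256
  -2*X*Y*Z ↦ -2·4·8·1 = -64
  -2*X*Z**2 ↦ -2·4·1·1 = -8
  -3*Y**3 ↦ -3·1·512·1 = -1536
  2*Y**2*Z ↦ 2·1·64·1 = 128
  -3*Y*Z**2 ↦ -3·1·8·1 = -24
  -2*Z**3 ↦ -2·1·1·1 = -2
Sum: F(4, 8, 1) = (-128) + (128) + (-32) + (-256) + (-64) + (-8) + (-1536) + (128) + (-24) + (-2) = -1794.
Reducing mod 11: -1794 ≡ 10 (mod 11).
Since F(a, b, c) ≡ 10 ≠ 0 (mod 11), P does NOT lie on the curve.


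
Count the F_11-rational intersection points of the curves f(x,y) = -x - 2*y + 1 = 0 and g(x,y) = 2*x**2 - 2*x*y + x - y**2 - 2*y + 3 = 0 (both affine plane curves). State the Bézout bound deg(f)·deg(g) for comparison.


Common zeros: {(8, 2)}; count = 1; Bézout bound = 2.

deg(f) = 1, deg(g) = 2, so Bézout bound = 2.
Scan x ∈ F_11. For each x, list the y ∈ F_11 with f(x, y) ≡ 0 and those with g(x, y) ≡ 0 (mod 11); the common zeros in that column are the intersection.
  x = 0: f ≡ 0 at y ∈ {6}; g ≡ 0 at y ∈ {1, 8}; common: ∅.
  x = 1: f ≡ 0 at y ∈ {0}; g ≡ 0 at y ∈ ∅; common: ∅.
  x = 2: f ≡ 0 at y ∈ {5}; g ≡ 0 at y ∈ {8}; common: ∅.
  x = 3: f ≡ 0 at y ∈ {10}; g ≡ 0 at y ∈ ∅; common: ∅.
  x = 4: f ≡ 0 at y ∈ {4}; g ≡ 0 at y ∈ {3, 9}; common: ∅.
  x = 5: f ≡ 0 at y ∈ {9}; g ≡ 0 at y ∈ ∅; common: ∅.
  x = 6: f ≡ 0 at y ∈ {3}; g ≡ 0 at y ∈ {1, 7}; common: ∅.
  x = 7: f ≡ 0 at y ∈ {8}; g ≡ 0 at y ∈ ∅; common: ∅.
  x = 8: f ≡ 0 at y ∈ {2}; g ≡ 0 at y ∈ {2}; common: {2}.
  x = 9: f ≡ 0 at y ∈ {7}; g ≡ 0 at y ∈ ∅; common: ∅.
  x = 10: f ≡ 0 at y ∈ {1}; g ≡ 0 at y ∈ {2, 9}; common: ∅.
Collecting: common zeros = {(8, 2)}, so the count is 1.
Comparison with the Bézout bound: 1 ≤ 2 = deg(f)·deg(g), as expected for curves with no common component (the affine F_11-count falls short of the bound because intersections may lie at infinity, over extension fields, or carry multiplicity).


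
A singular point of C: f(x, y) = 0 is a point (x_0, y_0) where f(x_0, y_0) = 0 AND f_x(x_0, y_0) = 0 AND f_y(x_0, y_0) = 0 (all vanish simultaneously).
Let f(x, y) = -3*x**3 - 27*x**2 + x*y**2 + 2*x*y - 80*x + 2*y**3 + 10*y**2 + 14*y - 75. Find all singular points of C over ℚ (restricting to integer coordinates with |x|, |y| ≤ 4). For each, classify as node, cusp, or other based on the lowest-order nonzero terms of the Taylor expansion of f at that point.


Singular points: {(-3, -1)}; classification: cusp.

Compute partial derivatives:
  f_x = -9*x**2 - 54*x + y**2 + 2*y - 80.
  f_y = 2*x*y + 2*x + 6*y**2 + 20*y + 14.
Scan x_0 ∈ {−4, ..., 4}. For each x_0, f_y(x_0, y) is a polynomial in y; find its integer roots y ∈ {−4, ..., 4}, then test f_x and f at those candidates.
  x = -4: f_y(-4, y) = 6*y**2 + 12*y + 6; vanishes at y ∈ {-1}. (-4, -1): f_x = -9 ≠ 0.
  x = -3: f_y(-3, y) = 6*y**2 + 14*y + 8; vanishes at y ∈ {-1}. (-3, -1): f_x = 0, f = 0 — SINGULAR.
  x = -2: f_y(-2, y) = 6*y**2 + 16*y + 10; vanishes at y ∈ {-1}. (-2, -1): f_x = -9 ≠ 0.
  x = -1: f_y(-1, y) = 6*y**2 + 18*y + 12; vanishes at y ∈ {-2, -1}. (-1, -2): f_x = -35 ≠ 0; (-1, -1): f_x = -36 ≠ 0.
  x = 0: f_y(0, y) = 6*y**2 + 20*y + 14; vanishes at y ∈ {-1}. (0, -1): f_x = -81 ≠ 0.
  x = 1: f_y(1, y) = 6*y**2 + 22*y + 16; vanishes at y ∈ {-1}. (1, -1): f_x = -144 ≠ 0.
  x = 2: f_y(2, y) = 6*y**2 + 24*y + 18; vanishes at y ∈ {-3, -1}. (2, -3): f_x = -221 ≠ 0; (2, -1): f_x = -225 ≠ 0.
  x = 3: f_y(3, y) = 6*y**2 + 26*y + 20; vanishes at y ∈ {-1}. (3, -1): f_x = -324 ≠ 0.
  x = 4: f_y(4, y) = 6*y**2 + 28*y + 22; vanishes at y ∈ {-1}. (4, -1): f_x = -441 ≠ 0.
Only singular point on the grid: (-3, -1).
Classify: substitute x = -3 + u, y = -1 + v and expand: f = -3*u**3 + u*v**2 + 2*v**3 + v**2.
No constant or linear terms (consistent with a singular point). Quadratic part: v**2. Cubic part: -3*u**3 + u*v**2 + 2*v**3.
The quadratic part v**2 is a perfect square, so there is a single (double) tangent line v = 0, i.e. y = -1. Restricting the cubic part to that line (v = 0) leaves -3*u**3 ≠ 0, so f is not divisible by v and the branch is v² ≈ 3*u**3 to lowest order — this is a cusp.
Classification: cusp.


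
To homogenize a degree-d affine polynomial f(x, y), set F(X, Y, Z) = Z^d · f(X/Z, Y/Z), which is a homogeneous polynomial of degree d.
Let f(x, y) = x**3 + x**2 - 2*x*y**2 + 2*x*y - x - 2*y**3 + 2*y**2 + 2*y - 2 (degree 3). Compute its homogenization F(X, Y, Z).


F(X, Y, Z) = X**3 + X**2*Z - 2*X*Y**2 + 2*X*Y*Z - X*Z**2 - 2*Y**3 + 2*Y**2*Z + 2*Y*Z**2 - 2*Z**3

deg(f) = 3.
Substitute x = X/Z, y = Y/Z into f, then multiply by Z^3.
  monomial 1·x^3·y^0 ↦ 1·X^3·Y^0·Z^0.
  monomial 1·x^2·y^0 ↦ 1·X^2·Y^0·Z^1.
  monomial -2·x^1·y^2 ↦ -2·X^1·Y^2·Z^0.
  monomial 2·x^1·y^1 ↦ 2·X^1·Y^1·Z^1.
  monomial -1·x^1·y^0 ↦ -1·X^1·Y^0·Z^2.
  monomial -2·x^0·y^3 ↦ -2·X^0·Y^3·Z^0.
  monomial 2·x^0·y^2 ↦ 2·X^0·Y^2·Z^1.
  monomial 2·x^0·y^1 ↦ 2·X^0·Y^1·Z^2.
  monomial -2·x^0·y^0 ↦ -2·X^0·Y^0·Z^3.
Collecting: F(X, Y, Z) = X**3 + X**2*Z - 2*X*Y**2 + 2*X*Y*Z - X*Z**2 - 2*Y**3 + 2*Y**2*Z + 2*Y*Z**2 - 2*Z**3.


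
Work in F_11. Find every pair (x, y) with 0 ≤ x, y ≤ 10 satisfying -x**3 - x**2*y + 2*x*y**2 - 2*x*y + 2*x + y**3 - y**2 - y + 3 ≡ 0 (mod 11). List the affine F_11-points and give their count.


Affine F_11-points: {(2, 5), (3, 2), (4, 10), (7, 3), (7, 8), (7, 9), (10, 1), (10, 6), (10, 7)}; count = 9.

For each of the 121 pairs (x, y) ∈ F_11², evaluate f(x, y) mod 11. Record the zeros.
  x = 0: [0↦3, 1↦2, 2↦5, 3↦7, 4↦3, 5↦10, 6↦1, 7↦4, 8↦3, 9↦4, 10↦2]  zeros at y ∈ ∅
  x = 1: [0↦4, 1↦2, 2↦8, 3↦6, 4↦2, 5↦2, 6↦1, 7↦5, 8↦9, 9↦8, 10↦8]  zeros at y ∈ ∅
  x = 2: [0↦10, 1↦5, 2↦1, 3↦4, 4↦9, 5↦0, 6↦5, 7↦8, 8↦4, 9↦10, 10↦10]  zeros at y ∈ {5}
  x = 3: [0↦4, 1↦5, 2↦0, 3↦6, 4↦7, 5↦9, 6↦7, 7↦7, 8↦4, 9↦4, 10↦2]  zeros at y ∈ {2}
  x = 4: [0↦2, 1↦7, 2↦10, 3↦6, 4↦1, 5↦1, 6↦1, 7↦7, 8↦3, 9↦6, 10↦0]  zeros at y ∈ {10}
  x = 5: [0↦9, 1↦5, 2↦3, 3↦9, 4↦7, 5↦3, 6↦3, 7↦2, 8↦6, 9↦10, 10↦9]  zeros at y ∈ ∅
  x = 6: [0↦8, 1↦4, 2↦6, 3↦9, 4↦8, 5↦9, 6↦7, 7↦8, 8↦7, 9↦10, 10↦1]  zeros at y ∈ ∅
  x = 7: [0↦4, 1↦9, 2↦2, 3↦0, 4↦9, 5↦2, 6↦7, 7↦8, 8↦0, 9↦0, 10↦3]  zeros at y ∈ {3, 8, 9}
  x = 8: [0↦2, 1↦3, 2↦7, 3↦9, 4↦4, 5↦9, 6↦8, 7↦7, 8↦1, 9↦7, 10↦9]  zeros at y ∈ ∅
  x = 9: [0↦7, 1↦2, 2↦4, 3↦8, 4↦9, 5↦2, 6↦4, 7↦10, 8↦4, 9↦3, 10↦2]  zeros at y ∈ ∅
  x = 10: [0↦2, 1↦0, 2↦9, 3↦2, 4↦7, 5↦8, 6↦0, 7↦0, 8↦3, 9↦4, 10↦9]  zeros at y ∈ {1, 6, 7}
Collecting zeros: affine points = {(2, 5), (3, 2), (4, 10), (7, 3), (7, 8), (7, 9), (10, 1), (10, 6), (10, 7)}.
Total count |C(F_11)_aff| = 9.


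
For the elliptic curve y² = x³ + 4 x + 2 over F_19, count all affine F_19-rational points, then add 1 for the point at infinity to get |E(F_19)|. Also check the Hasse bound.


Affine points = {(1, 8), (1, 11), (4, 5), (4, 14), (9, 8), (9, 11), (10, 4), (10, 15), (11, 3), (11, 16), (12, 7), (12, 12), (13, 3), (13, 16), (14, 3), (14, 16), (15, 6), (15, 13), (16, 1), (16, 18), (17, 9), (17, 10), (18, 4), (18, 15)}; affine count = 24; |E(F_19)| = 25.

Discriminant check: Δ ∝ 4a³ + 27b² = 4·4³ + 27·2² = 4·64 + 27·4 ≡ 3 (mod 19). Nonzero ⇒ E is nonsingular.
For each x ∈ F_19, compute rhs = x³ + 4·x + 2 mod 19, then count y ∈ F_19 with y² ≡ rhs.
  x = 0: rhs = 2, matching y values: none (0 points).
  x = 1: rhs = 7, matching y values: 8, 11 (2 points).
  x = 2: rhs = 18, matching y values: none (0 points).
  x = 3: rhs = 3, matching y values: none (0 points).
  x = 4: rhs = 6, matching y values: 5, 14 (2 points).
  x = 5: rhs = 14, matching y values: none (0 points).
  x = 6: rhs = 14, matching y values: none (0 points).
  x = 7: rhs = 12, matching y values: none (0 points).
  x = 8: rhs = 14, matching y values: none (0 points).
  x = 9: rhs = 7, matching y values: 8, 11 (2 points).
  x = 10: rhs = 16, matching y values: 4, 15 (2 points).
  x = 11: rhs = 9, matching y values: 3, 16 (2 points).
  x = 12: rhs = 11, matching y values: 7, 12 (2 points).
  x = 13: rhs = 9, matching y values: 3, 16 (2 points).
  x = 14: rhs = 9, matching y values: 3, 16 (2 points).
  x = 15: rhs = 17, matching y values: 6, 13 (2 points).
  x = 16: rhs = 1, matching y values: 1, 18 (2 points).
  x = 17: rhs = 5, matching y values: 9, 10 (2 points).
  x = 18: rhs = 16, matching y values: 4, 15 (2 points).
Total affine count: 24.
Full point count |E(F_19)| = 24 + 1 = 25.
Hasse bound: |25 − (19+1)| = |5| = 5 ≤ 2√19 ≈ 8.7178 ✓.


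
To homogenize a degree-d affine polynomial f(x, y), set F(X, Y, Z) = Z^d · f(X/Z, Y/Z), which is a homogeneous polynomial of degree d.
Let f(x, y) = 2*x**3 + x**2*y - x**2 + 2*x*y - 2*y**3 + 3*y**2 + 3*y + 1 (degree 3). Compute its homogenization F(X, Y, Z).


F(X, Y, Z) = 2*X**3 + X**2*Y - X**2*Z + 2*X*Y*Z - 2*Y**3 + 3*Y**2*Z + 3*Y*Z**2 + Z**3

deg(f) = 3.
Substitute x = X/Z, y = Y/Z into f, then multiply by Z^3.
  monomial 2·x^3·y^0 ↦ 2·X^3·Y^0·Z^0.
  monomial 1·x^2·y^1 ↦ 1·X^2·Y^1·Z^0.
  monomial -1·x^2·y^0 ↦ -1·X^2·Y^0·Z^1.
  monomial 2·x^1·y^1 ↦ 2·X^1·Y^1·Z^1.
  monomial -2·x^0·y^3 ↦ -2·X^0·Y^3·Z^0.
  monomial 3·x^0·y^2 ↦ 3·X^0·Y^2·Z^1.
  monomial 3·x^0·y^1 ↦ 3·X^0·Y^1·Z^2.
  monomial 1·x^0·y^0 ↦ 1·X^0·Y^0·Z^3.
Collecting: F(X, Y, Z) = 2*X**3 + X**2*Y - X**2*Z + 2*X*Y*Z - 2*Y**3 + 3*Y**2*Z + 3*Y*Z**2 + Z**3.


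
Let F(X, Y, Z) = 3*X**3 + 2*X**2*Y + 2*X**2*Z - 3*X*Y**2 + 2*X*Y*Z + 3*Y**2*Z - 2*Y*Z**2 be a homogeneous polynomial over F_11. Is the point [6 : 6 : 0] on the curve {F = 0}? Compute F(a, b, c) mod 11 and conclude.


F(6,6,0) ≡ 3 (mod 11); P is NOT on the curve.

Evaluate F(6, 6, 0) term-by-term (mod 11).
  3*X**3 ↦ 3·216·1·1 = 648
  2*X**2*Y ↦ 2·36·6·1 = 432
  2*X**2*Z ↦ 2·36·1·0 = 0
  -3*X*Y**2 ↦ -3·6·36·1 = -648
  2*X*Y*Z ↦ 2·6·6·0 = 0
  3*Y**2*Z ↦ 3·1·36·0 = 0
  -2*Y*Z**2 ↦ -2·1·6·0 = 0
Sum: F(6, 6, 0) = (648) + (432) + (0) + (-648) + (0) + (0) + (0) = 432.
Reducing mod 11: 432 ≡ 3 (mod 11).
Since F(a, b, c) ≡ 3 ≠ 0 (mod 11), P does NOT lie on the curve.


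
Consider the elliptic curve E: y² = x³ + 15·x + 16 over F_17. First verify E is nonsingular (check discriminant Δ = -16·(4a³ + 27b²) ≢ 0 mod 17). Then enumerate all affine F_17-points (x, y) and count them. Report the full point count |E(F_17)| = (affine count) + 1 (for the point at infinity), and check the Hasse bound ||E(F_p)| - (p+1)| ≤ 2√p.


Affine points = {(0, 4), (0, 13), (1, 7), (1, 10), (4, 2), (4, 15), (6, 4), (6, 13), (8, 6), (8, 11), (9, 8), (9, 9), (11, 4), (11, 13), (16, 0)}; affine count = 15; |E(F_17)| = 16.

Discriminant check: Δ ∝ 4a³ + 27b² = 4·15³ + 27·16² = 4·3375 + 27·256 ≡ 12 (mod 17). Nonzero ⇒ E is nonsingular.
For each x ∈ F_17, compute rhs = x³ + 15·x + 16 mod 17, then count y ∈ F_17 with y² ≡ rhs.
  x = 0: rhs = 16, matching y values: 4, 13 (2 points).
  x = 1: rhs = 15, matching y values: 7, 10 (2 points).
  x = 2: rhs = 3, matching y values: none (0 points).
  x = 3: rhs = 3, matching y values: none (0 points).
  x = 4: rhs = 4, matching y values: 2, 15 (2 points).
  x = 5: rhs = 12, matching y values: none (0 points).
  x = 6: rhs = 16, matching y values: 4, 13 (2 points).
  x = 7: rhs = 5, matching y values: none (0 points).
  x = 8: rhs = 2, matching y values: 6, 11 (2 points).
  x = 9: rhs = 13, matching y values: 8, 9 (2 points).
  x = 10: rhs = 10, matching y values: none (0 points).
  x = 11: rhs = 16, matching y values: 4, 13 (2 points).
  x = 12: rhs = 3, matching y values: none (0 points).
  x = 13: rhs = 11, matching y values: none (0 points).
  x = 14: rhs = 12, matching y values: none (0 points).
  x = 15: rhs = 12, matching y values: none (0 points).
  x = 16: rhs = 0, matching y values: 0 (1 points).
Total affine count: 15.
Full point count |E(F_17)| = 15 + 1 = 16.
Hasse bound: |16 − (17+1)| = |-2| = 2 ≤ 2√17 ≈ 8.2462 ✓.
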